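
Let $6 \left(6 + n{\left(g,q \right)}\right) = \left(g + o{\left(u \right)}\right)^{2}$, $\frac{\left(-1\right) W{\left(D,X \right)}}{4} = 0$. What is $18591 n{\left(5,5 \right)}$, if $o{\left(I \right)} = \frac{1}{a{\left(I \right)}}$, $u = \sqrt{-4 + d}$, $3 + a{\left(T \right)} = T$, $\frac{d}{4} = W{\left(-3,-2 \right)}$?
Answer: $- \frac{6953034}{169} - \frac{768428 i}{169} \approx -41142.0 - 4546.9 i$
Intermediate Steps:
$W{\left(D,X \right)} = 0$ ($W{\left(D,X \right)} = \left(-4\right) 0 = 0$)
$d = 0$ ($d = 4 \cdot 0 = 0$)
$a{\left(T \right)} = -3 + T$
$u = 2 i$ ($u = \sqrt{-4 + 0} = \sqrt{-4} = 2 i \approx 2.0 i$)
$o{\left(I \right)} = \frac{1}{-3 + I}$
$n{\left(g,q \right)} = -6 + \frac{\left(g + \frac{-3 - 2 i}{13}\right)^{2}}{6}$ ($n{\left(g,q \right)} = -6 + \frac{\left(g + \frac{1}{-3 + 2 i}\right)^{2}}{6} = -6 + \frac{\left(g + \frac{-3 - 2 i}{13}\right)^{2}}{6}$)
$18591 n{\left(5,5 \right)} = 18591 \left(-6 + \frac{\left(-3 - 2 i + 13 \cdot 5\right)^{2}}{1014}\right) = 18591 \left(-6 + \frac{\left(-3 - 2 i + 65\right)^{2}}{1014}\right) = 18591 \left(-6 + \frac{\left(62 - 2 i\right)^{2}}{1014}\right) = -111546 + \frac{6197 \left(62 - 2 i\right)^{2}}{338}$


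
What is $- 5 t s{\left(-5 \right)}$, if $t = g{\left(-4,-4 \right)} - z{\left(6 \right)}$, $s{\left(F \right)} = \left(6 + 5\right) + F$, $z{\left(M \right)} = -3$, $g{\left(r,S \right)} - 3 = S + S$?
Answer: $60$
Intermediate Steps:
$g{\left(r,S \right)} = 3 + 2 S$ ($g{\left(r,S \right)} = 3 + \left(S + S\right) = 3 + 2 S$)
$s{\left(F \right)} = 11 + F$
$t = -2$ ($t = \left(3 + 2 \left(-4\right)\right) - -3 = \left(3 - 8\right) + 3 = -5 + 3 = -2$)
$- 5 t s{\left(-5 \right)} = \left(-5\right) \left(-2\right) \left(11 - 5\right) = 10 \cdot 6 = 60$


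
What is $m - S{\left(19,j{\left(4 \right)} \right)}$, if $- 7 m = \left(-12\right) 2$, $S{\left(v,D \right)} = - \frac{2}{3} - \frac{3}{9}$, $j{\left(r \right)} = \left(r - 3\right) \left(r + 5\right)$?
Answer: $\frac{31}{7} \approx 4.4286$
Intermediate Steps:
$j{\left(r \right)} = \left(-3 + r\right) \left(5 + r\right)$
$S{\left(v,D \right)} = -1$ ($S{\left(v,D \right)} = \left(-2\right) \frac{1}{3} - \frac{1}{3} = - \frac{2}{3} - \frac{1}{3} = -1$)
$m = \frac{24}{7}$ ($m = - \frac{\left(-12\right) 2}{7} = \left(- \frac{1}{7}\right) \left(-24\right) = \frac{24}{7} \approx 3.4286$)
$m - S{\left(19,j{\left(4 \right)} \right)} = \frac{24}{7} - -1 = \frac{24}{7} + 1 = \frac{31}{7}$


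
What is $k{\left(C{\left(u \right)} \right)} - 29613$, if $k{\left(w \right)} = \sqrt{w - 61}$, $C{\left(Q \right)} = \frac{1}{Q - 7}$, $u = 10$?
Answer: $-29613 + \frac{i \sqrt{546}}{3} \approx -29613.0 + 7.7889 i$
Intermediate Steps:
$C{\left(Q \right)} = \frac{1}{-7 + Q}$
$k{\left(w \right)} = \sqrt{-61 + w}$
$k{\left(C{\left(u \right)} \right)} - 29613 = \sqrt{-61 + \frac{1}{-7 + 10}} - 29613 = \sqrt{-61 + \frac{1}{3}} - 29613 = \sqrt{- \frac{182}{3}} - 29613 = \frac{i \sqrt{546}}{3} - 29613 = -29613 + \frac{i \sqrt{546}}{3}$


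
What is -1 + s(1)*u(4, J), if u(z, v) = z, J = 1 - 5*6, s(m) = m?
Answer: 3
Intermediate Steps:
J = -29 (J = 1 - 30 = -29)
-1 + s(1)*u(4, J) = -1 + 1*4 = -1 + 4 = 3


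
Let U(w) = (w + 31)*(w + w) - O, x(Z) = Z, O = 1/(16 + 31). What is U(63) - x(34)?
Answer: 555069/47 ≈ 11810.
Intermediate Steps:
O = 1/47 ≈ 0.021277
U(w) = -1/47 + 2*w*(31 + w) (U(w) = (w + 31)*(w + w) - 1*1/47 = (31 + w)*(2*w) - 1/47 = 2*w*(31 + w) - 1/47 = -1/47 + 2*w*(31 + w))
U(63) - x(34) = (-1/47 + 2*63**2 + 62*63) - 1*34 = (-1/47 + 2*3969 + 3906) - 34 = (-1/47 + 7938 + 3906) - 34 = 556667/47 - 34 = 555069/47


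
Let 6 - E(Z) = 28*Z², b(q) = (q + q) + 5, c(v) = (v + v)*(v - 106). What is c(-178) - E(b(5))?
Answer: 107398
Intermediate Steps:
c(v) = 2*v*(-106 + v) (c(v) = (2*v)*(-106 + v) = 2*v*(-106 + v))
b(q) = 5 + 2*q (b(q) = 2*q + 5 = 5 + 2*q)
E(Z) = 6 - 28*Z²
c(-178) - E(b(5)) = 2*(-178)*(-106 - 178) - (6 - 28*(5 + 2*5)²) = 2*(-178)*(-284) - (6 - 28*(5 + 10)²) = 101104 - (6 - 28*15²) = 101104 - (6 - 28*225) = 101104 - (6 - 6300) = 101104 - 1*(-6294) = 101104 + 6294 = 107398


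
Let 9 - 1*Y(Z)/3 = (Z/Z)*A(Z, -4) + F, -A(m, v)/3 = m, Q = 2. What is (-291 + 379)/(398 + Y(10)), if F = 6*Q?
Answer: 88/479 ≈ 0.18372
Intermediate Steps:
A(m, v) = -3*m
F = 12 (F = 6*2 = 12)
Y(Z) = -9 + 9*Z (Y(Z) = 27 - 3*((Z/Z)*(-3*Z) + 12) = 27 - 3*(1*(-3*Z) + 12) = 27 - 3*(-3*Z + 12) = 27 - 3*(12 - 3*Z) = 27 + (-36 + 9*Z) = -9 + 9*Z)
(-291 + 379)/(398 + Y(10)) = (-291 + 379)/(398 + (-9 + 9*10)) = 88/(398 + (-9 + 90)) = 88/(398 + 81) = 88/479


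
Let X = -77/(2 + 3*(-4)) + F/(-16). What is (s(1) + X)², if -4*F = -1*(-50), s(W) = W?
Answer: 2301289/25600 ≈ 89.894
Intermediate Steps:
F = -25/2 (F = -(-1)*(-50)/4 = -¼*50 = -25/2 ≈ -12.500)
X = 1357/160 (X = -77/(2 + 3*(-4)) - 25/2/(-16) = -77/(2 - 12) - 25/2*(-1/16) = -77/(-10) + 25/32 = -77*(-⅒) + 25/32 = 77/10 + 25/32 = 1357/160 ≈ 8.4812)
(s(1) + X)² = (1 + 1357/160)² = (1517/160)² = 2301289/25600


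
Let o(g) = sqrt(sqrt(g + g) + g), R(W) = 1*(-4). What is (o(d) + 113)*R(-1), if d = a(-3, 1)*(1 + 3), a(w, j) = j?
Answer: -452 - 4*sqrt(4 + 2*sqrt(2)) ≈ -462.45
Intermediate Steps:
d = 4 (d = 1*(1 + 3) = 1*4 = 4)
R(W) = -4
o(g) = sqrt(g + sqrt(2)*sqrt(g)) (o(g) = sqrt(sqrt(2*g) + g) = sqrt(sqrt(2)*sqrt(g) + g) = sqrt(g + sqrt(2)*sqrt(g)))
(o(d) + 113)*R(-1) = (sqrt(4 + sqrt(2)*sqrt(4)) + 113)*(-4) = (sqrt(4 + sqrt(2)*2) + 113)*(-4) = (sqrt(4 + 2*sqrt(2)) + 113)*(-4) = (113 + sqrt(4 + 2*sqrt(2)))*(-4) = -452 - 4*sqrt(4 + 2*sqrt(2))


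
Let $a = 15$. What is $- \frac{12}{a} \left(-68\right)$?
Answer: $\frac{272}{5} \approx 54.4$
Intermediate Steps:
$- \frac{12}{a} \left(-68\right) = - \frac{12}{15} \left(-68\right) = \left(-12\right) \frac{1}{15} \left(-68\right) = \left(- \frac{4}{5}\right) \left(-68\right) = \frac{272}{5}$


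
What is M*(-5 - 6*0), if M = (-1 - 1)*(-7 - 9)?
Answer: -160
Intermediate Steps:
M = 32 (M = -2*(-16) = 32)
M*(-5 - 6*0) = 32*(-5 - 6*0) = 32*(-5 + 0) = 32*(-5) = -160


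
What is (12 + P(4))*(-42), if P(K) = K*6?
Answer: -1512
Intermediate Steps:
P(K) = 6*K
(12 + P(4))*(-42) = (12 + 6*4)*(-42) = (12 + 24)*(-42) = 36*(-42) = -1512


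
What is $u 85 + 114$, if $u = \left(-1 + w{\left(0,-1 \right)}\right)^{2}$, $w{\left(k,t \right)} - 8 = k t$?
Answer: $4279$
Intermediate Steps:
$w{\left(k,t \right)} = 8 + k t$
$u = 49$ ($u = \left(-1 + \left(8 + 0 \left(-1\right)\right)\right)^{2} = \left(-1 + \left(8 + 0\right)\right)^{2} = \left(-1 + 8\right)^{2} = 7^{2} = 49$)
$u 85 + 114 = 49 \cdot 85 + 114 = 4165 + 114 = 4279$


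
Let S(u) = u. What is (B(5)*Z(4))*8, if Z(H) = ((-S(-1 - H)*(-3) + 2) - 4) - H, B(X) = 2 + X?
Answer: -1176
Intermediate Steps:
Z(H) = -5 - 4*H (Z(H) = ((-(-1 - H)*(-3) + 2) - 4) - H = (((1 + H)*(-3) + 2) - 4) - H = (((-3 - 3*H) + 2) - 4) - H = ((-1 - 3*H) - 4) - H = (-5 - 3*H) - H = -5 - 4*H)
(B(5)*Z(4))*8 = ((2 + 5)*(-5 - 4*4))*8 = (7*(-5 - 16))*8 = (7*(-21))*8 = -147*8 = -1176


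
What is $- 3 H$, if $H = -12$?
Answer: $36$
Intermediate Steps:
$- 3 H = \left(-3\right) \left(-12\right) = 36$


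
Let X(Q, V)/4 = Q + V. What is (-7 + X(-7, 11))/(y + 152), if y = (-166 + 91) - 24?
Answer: 9/53 ≈ 0.16981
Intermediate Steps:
y = -99 (y = -75 - 24 = -99)
X(Q, V) = 4*Q + 4*V (X(Q, V) = 4*(Q + V) = 4*Q + 4*V)
(-7 + X(-7, 11))/(y + 152) = (-7 + (4*(-7) + 4*11))/(-99 + 152) = (-7 + (-28 + 44))/53 = (-7 + 16)*(1/53) = 9*(1/53) = 9/53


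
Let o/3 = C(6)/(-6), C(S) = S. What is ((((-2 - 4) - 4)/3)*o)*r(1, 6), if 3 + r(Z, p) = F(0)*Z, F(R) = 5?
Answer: 20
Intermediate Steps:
r(Z, p) = -3 + 5*Z
o = -3 (o = 3*(6/(-6)) = 3*(6*(-⅙)) = 3*(-1) = -3)
((((-2 - 4) - 4)/3)*o)*r(1, 6) = ((((-2 - 4) - 4)/3)*(-3))*(-3 + 5*1) = (((-6 - 4)*(⅓))*(-3))*(-3 + 5) = (-10*⅓*(-3))*2 = -10/3*(-3)*2 = 10*2 = 20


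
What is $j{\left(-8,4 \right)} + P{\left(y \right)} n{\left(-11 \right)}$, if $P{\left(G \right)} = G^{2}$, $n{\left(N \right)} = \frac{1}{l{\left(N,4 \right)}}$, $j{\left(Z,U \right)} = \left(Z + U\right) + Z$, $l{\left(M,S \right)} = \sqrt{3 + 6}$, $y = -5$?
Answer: $- \frac{11}{3} \approx -3.6667$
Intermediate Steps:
$l{\left(M,S \right)} = 3$ ($l{\left(M,S \right)} = \sqrt{9} = 3$)
$j{\left(Z,U \right)} = U + 2 Z$ ($j{\left(Z,U \right)} = \left(U + Z\right) + Z = U + 2 Z$)
$n{\left(N \right)} = \frac{1}{3}$
$j{\left(-8,4 \right)} + P{\left(y \right)} n{\left(-11 \right)} = \left(4 + 2 \left(-8\right)\right) + \left(-5\right)^{2} \cdot \frac{1}{3} = \left(4 - 16\right) + 25 \cdot \frac{1}{3} = -12 + \frac{25}{3} = - \frac{11}{3}$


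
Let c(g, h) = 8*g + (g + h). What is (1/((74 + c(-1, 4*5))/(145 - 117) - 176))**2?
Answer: 784/23454649 ≈ 3.3426e-5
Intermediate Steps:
c(g, h) = h + 9*g
(1/((74 + c(-1, 4*5))/(145 - 117) - 176))**2 = (1/((74 + (4*5 + 9*(-1)))/(145 - 117) - 176))**2 = (1/((74 + (20 - 9))/28 - 176))**2 = (1/((74 + 11)*(1/28) - 176))**2 = (1/(85*(1/28) - 176))**2 = (1/(85/28 - 176))**2 = (1/(-4843/28))**2 = (-28/4843)**2 = 784/23454649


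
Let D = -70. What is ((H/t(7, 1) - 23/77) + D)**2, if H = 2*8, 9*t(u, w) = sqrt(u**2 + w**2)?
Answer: 793986097/148225 - 779472*sqrt(2)/385 ≈ 2493.4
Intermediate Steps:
t(u, w) = sqrt(u**2 + w**2)/9
H = 16
((H/t(7, 1) - 23/77) + D)**2 = ((16/((sqrt(7**2 + 1**2)/9)) - 23/77) - 70)**2 = ((16/((sqrt(49 + 1)/9)) - 23*1/77) - 70)**2 = ((16/((sqrt(50)/9)) - 23/77) - 70)**2 = ((16/(((5*sqrt(2))/9)) - 23/77) - 70)**2 = ((16/((5*sqrt(2)/9)) - 23/77) - 70)**2 = ((16*(9*sqrt(2)/10) - 23/77) - 70)**2 = ((72*sqrt(2)/5 - 23/77) - 70)**2 = ((-23/77 + 72*sqrt(2)/5) - 70)**2 = (-5413/77 + 72*sqrt(2)/5)**2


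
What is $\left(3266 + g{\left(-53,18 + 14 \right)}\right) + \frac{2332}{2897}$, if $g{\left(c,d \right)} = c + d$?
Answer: $\frac{9403097}{2897} \approx 3245.8$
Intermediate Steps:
$\left(3266 + g{\left(-53,18 + 14 \right)}\right) + \frac{2332}{2897} = \left(3266 + \left(-53 + \left(18 + 14\right)\right)\right) + \frac{2332}{2897} = \left(3266 + \left(-53 + 32\right)\right) + 2332 \cdot \frac{1}{2897} = \left(3266 - 21\right) + \frac{2332}{2897} = 3245 + \frac{2332}{2897} = \frac{9403097}{2897}$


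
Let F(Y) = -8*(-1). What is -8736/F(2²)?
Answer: -1092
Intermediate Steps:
F(Y) = 8
-8736/F(2²) = -8736/8 = -8736*⅛ = -1092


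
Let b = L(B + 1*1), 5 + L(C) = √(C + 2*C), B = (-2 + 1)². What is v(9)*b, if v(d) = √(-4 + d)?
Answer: √5*(-5 + √6) ≈ -5.7031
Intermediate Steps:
B = 1 (B = (-1)² = 1)
L(C) = -5 + √3*√C (L(C) = -5 + √(C + 2*C) = -5 + √(3*C) = -5 + √3*√C)
b = -5 + √6 (b = -5 + √3*√(1 + 1*1) = -5 + √3*√(1 + 1) = -5 + √3*√2 = -5 + √6 ≈ -2.5505)
v(9)*b = √(-4 + 9)*(-5 + √6) = √5*(-5 + √6)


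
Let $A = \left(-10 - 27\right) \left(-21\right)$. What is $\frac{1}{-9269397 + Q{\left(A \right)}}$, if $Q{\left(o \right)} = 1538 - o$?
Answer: $- \frac{1}{9268636} \approx -1.0789 \cdot 10^{-7}$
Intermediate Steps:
$A = 777$ ($A = \left(-37\right) \left(-21\right) = 777$)
$\frac{1}{-9269397 + Q{\left(A \right)}} = \frac{1}{-9269397 + \left(1538 - 777\right)} = \frac{1}{-9269397 + 761} = \frac{1}{-9268636} = - \frac{1}{9268636}$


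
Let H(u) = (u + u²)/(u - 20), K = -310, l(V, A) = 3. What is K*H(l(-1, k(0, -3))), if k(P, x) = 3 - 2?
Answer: 3720/17 ≈ 218.82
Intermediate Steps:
k(P, x) = 1
H(u) = (u + u²)/(-20 + u)
K*H(l(-1, k(0, -3))) = -930*(1 + 3)/(-20 + 3) = -930*4/(-17) = -930*(-1)*4/17 = -310*(-12/17) = 3720/17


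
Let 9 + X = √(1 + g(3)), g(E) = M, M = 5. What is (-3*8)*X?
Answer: 216 - 24*√6 ≈ 157.21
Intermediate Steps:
g(E) = 5
X = -9 + √6 (X = -9 + √(1 + 5) = -9 + √6 ≈ -6.5505)
(-3*8)*X = (-3*8)*(-9 + √6) = -24*(-9 + √6) = 216 - 24*√6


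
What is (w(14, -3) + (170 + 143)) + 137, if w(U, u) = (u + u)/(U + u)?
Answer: 4944/11 ≈ 449.45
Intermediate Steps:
w(U, u) = 2*u/(U + u) (w(U, u) = (2*u)/(U + u) = 2*u/(U + u))
(w(14, -3) + (170 + 143)) + 137 = (2*(-3)/(14 - 3) + (170 + 143)) + 137 = (2*(-3)/11 + 313) + 137 = (2*(-3)*(1/11) + 313) + 137 = (-6/11 + 313) + 137 = 3437/11 + 137 = 4944/11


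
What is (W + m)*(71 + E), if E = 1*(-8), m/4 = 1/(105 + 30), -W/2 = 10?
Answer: -18872/15 ≈ -1258.1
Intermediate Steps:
W = -20 (W = -2*10 = -20)
m = 4/135 (m = 4/(105 + 30) = 4/135 ≈ 0.029630)
E = -8
(W + m)*(71 + E) = (-20 + 4/135)*(71 - 8) = -2696/135*63 = -18872/15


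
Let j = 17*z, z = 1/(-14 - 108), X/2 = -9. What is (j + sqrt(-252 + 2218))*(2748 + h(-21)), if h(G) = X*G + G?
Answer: -52785/122 + 3105*sqrt(1966) ≈ 1.3724e+5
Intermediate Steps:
X = -18 (X = 2*(-9) = -18)
z = -1/122 (z = 1/(-122) = -1/122 ≈ -0.0081967)
h(G) = -17*G (h(G) = -18*G + G = -17*G)
j = -17/122 (j = 17*(-1/122) = -17/122 ≈ -0.13934)
(j + sqrt(-252 + 2218))*(2748 + h(-21)) = (-17/122 + sqrt(-252 + 2218))*(2748 - 17*(-21)) = (-17/122 + sqrt(1966))*(2748 + 357) = (-17/122 + sqrt(1966))*3105 = -52785/122 + 3105*sqrt(1966)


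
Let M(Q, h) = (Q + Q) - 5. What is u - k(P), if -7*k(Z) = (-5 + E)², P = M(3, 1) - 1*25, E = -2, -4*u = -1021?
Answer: 1049/4 ≈ 262.25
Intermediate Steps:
u = 1021/4 (u = -¼*(-1021) = 1021/4 ≈ 255.25)
M(Q, h) = -5 + 2*Q (M(Q, h) = 2*Q - 5 = -5 + 2*Q)
P = -24 (P = (-5 + 2*3) - 1*25 = (-5 + 6) - 25 = 1 - 25 = -24)
k(Z) = -7 (k(Z) = -(-5 - 2)²/7 = -⅐*(-7)² = -⅐*49 = -7)
u - k(P) = 1021/4 - 1*(-7) = 1021/4 + 7 = 1049/4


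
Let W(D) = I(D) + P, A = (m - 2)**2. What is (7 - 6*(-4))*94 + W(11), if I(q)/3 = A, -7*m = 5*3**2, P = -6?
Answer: 152935/49 ≈ 3121.1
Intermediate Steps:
m = -45/7 (m = -5*3**2/7 = -5*9/7 = -1/7*45 = -45/7 ≈ -6.4286)
A = 3481/49 (A = (-45/7 - 2)**2 = (-59/7)**2 = 3481/49 ≈ 71.041)
I(q) = 10443/49 (I(q) = 3*(3481/49) = 10443/49)
W(D) = 10149/49 (W(D) = 10443/49 - 6 = 10149/49)
(7 - 6*(-4))*94 + W(11) = (7 - 6*(-4))*94 + 10149/49 = (7 + 24)*94 + 10149/49 = 31*94 + 10149/49 = 2914 + 10149/49 = 152935/49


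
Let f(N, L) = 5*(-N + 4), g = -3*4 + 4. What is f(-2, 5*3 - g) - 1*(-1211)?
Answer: 1241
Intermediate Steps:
g = -8 (g = -12 + 4 = -8)
f(N, L) = 20 - 5*N (f(N, L) = 5*(4 - N) = 20 - 5*N)
f(-2, 5*3 - g) - 1*(-1211) = (20 - 5*(-2)) - 1*(-1211) = (20 + 10) + 1211 = 30 + 1211 = 1241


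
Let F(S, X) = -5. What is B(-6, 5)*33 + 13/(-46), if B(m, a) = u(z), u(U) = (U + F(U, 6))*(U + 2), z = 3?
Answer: -15193/46 ≈ -330.28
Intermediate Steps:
u(U) = (-5 + U)*(2 + U) (u(U) = (U - 5)*(U + 2) = (-5 + U)*(2 + U))
B(m, a) = -10 (B(m, a) = -10 + 3**2 - 3*3 = -10 + 9 - 9 = -10)
B(-6, 5)*33 + 13/(-46) = -10*33 + 13/(-46) = -330 + 13*(-1/46) = -330 - 13/46 = -15193/46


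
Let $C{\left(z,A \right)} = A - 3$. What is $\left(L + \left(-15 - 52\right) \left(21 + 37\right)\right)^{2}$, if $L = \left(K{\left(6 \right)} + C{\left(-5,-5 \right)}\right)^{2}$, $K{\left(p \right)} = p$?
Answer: $15069924$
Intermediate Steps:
$C{\left(z,A \right)} = -3 + A$ ($C{\left(z,A \right)} = A - 3 = -3 + A$)
$L = 4$ ($L = \left(6 - 8\right)^{2} = \left(-2\right)^{2} = 4$)
$\left(L + \left(-15 - 52\right) \left(21 + 37\right)\right)^{2} = \left(4 + \left(-15 - 52\right) \left(21 + 37\right)\right)^{2} = \left(4 - 3886\right)^{2} = \left(-3882\right)^{2} = 15069924$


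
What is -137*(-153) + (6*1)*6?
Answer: 20997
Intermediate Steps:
-137*(-153) + (6*1)*6 = 20961 + 6*6 = 20961 + 36 = 20997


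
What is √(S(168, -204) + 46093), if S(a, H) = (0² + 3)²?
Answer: √46102 ≈ 214.71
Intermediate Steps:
S(a, H) = 9 (S(a, H) = (0 + 3)² = 3² = 9)
√(S(168, -204) + 46093) = √(9 + 46093) = √46102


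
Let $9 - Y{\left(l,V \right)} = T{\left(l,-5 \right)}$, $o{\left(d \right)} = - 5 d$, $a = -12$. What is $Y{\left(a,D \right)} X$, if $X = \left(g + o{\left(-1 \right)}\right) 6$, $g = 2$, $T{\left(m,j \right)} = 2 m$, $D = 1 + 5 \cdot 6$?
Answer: $1386$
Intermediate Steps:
$D = 31$ ($D = 1 + 30 = 31$)
$Y{\left(l,V \right)} = 9 - 2 l$
$X = 42$ ($X = \left(2 - -5\right) 6 = \left(2 + 5\right) 6 = 7 \cdot 6 = 42$)
$Y{\left(a,D \right)} X = \left(9 - -24\right) 42 = \left(9 + 24\right) 42 = 33 \cdot 42 = 1386$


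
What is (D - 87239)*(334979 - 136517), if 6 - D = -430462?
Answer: 68117913798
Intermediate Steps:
D = 430468 (D = 6 - 1*(-430462) = 6 + 430462 = 430468)
(D - 87239)*(334979 - 136517) = (430468 - 87239)*(334979 - 136517) = 343229*198462 = 68117913798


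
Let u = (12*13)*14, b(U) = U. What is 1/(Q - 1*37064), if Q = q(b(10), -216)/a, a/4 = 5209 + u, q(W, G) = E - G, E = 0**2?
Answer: -7393/274014098 ≈ -2.6980e-5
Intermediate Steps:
u = 2184 (u = 156*14 = 2184)
E = 0
q(W, G) = -G (q(W, G) = 0 - G = -G)
a = 29572 (a = 4*(5209 + 2184) = 4*7393 = 29572)
Q = 54/7393 (Q = -1*(-216)/29572 = 216*(1/29572) = 54/7393 ≈ 0.0073042)
1/(Q - 1*37064) = 1/(54/7393 - 1*37064) = 1/(54/7393 - 37064) = 1/(-274014098/7393) = -7393/274014098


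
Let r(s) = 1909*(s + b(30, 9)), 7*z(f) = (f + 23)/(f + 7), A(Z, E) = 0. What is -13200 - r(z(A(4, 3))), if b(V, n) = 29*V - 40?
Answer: -78329737/49 ≈ -1.5986e+6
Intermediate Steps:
b(V, n) = -40 + 29*V
z(f) = (23 + f)/(7*(7 + f)) (z(f) = ((f + 23)/(f + 7))/7 = ((23 + f)/(7 + f))/7 = (23 + f)/(7*(7 + f)))
r(s) = 1584470 + 1909*s (r(s) = 1909*(s + (-40 + 29*30)) = 1909*(s + (-40 + 870)) = 1909*(s + 830) = 1909*(830 + s) = 1584470 + 1909*s)
-13200 - r(z(A(4, 3))) = -13200 - (1584470 + 1909*((23 + 0)/(7*(7 + 0)))) = -13200 - (1584470 + 1909*((⅐)*23/7)) = -13200 - (1584470 + 1909*((⅐)*(⅐)*23)) = -13200 - (1584470 + 1909*(23/49)) = -13200 - (1584470 + 43907/49) = -13200 - 1*77682937/49 = -13200 - 77682937/49 = -78329737/49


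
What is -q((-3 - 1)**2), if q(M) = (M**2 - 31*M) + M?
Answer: 224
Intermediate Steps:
q(M) = M**2 - 30*M
-q((-3 - 1)**2) = -(-3 - 1)**2*(-30 + (-3 - 1)**2) = -(-4)**2*(-30 + (-4)**2) = -16*(-30 + 16) = -16*(-14) = -1*(-224) = 224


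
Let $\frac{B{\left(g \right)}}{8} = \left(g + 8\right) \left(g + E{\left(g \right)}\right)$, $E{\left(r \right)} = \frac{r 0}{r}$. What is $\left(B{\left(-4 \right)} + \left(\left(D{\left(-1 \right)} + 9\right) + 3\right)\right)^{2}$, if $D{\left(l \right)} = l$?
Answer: $13689$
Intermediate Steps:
$E{\left(r \right)} = 0$ ($E{\left(r \right)} = \frac{0}{r} = 0$)
$B{\left(g \right)} = 8 g \left(8 + g\right)$ ($B{\left(g \right)} = 8 \left(g + 8\right) \left(g + 0\right) = 8 \left(8 + g\right) g = 8 g \left(8 + g\right)$)
$\left(B{\left(-4 \right)} + \left(\left(D{\left(-1 \right)} + 9\right) + 3\right)\right)^{2} = \left(8 \left(-4\right) \left(8 - 4\right) + \left(\left(-1 + 9\right) + 3\right)\right)^{2} = \left(8 \left(-4\right) 4 + \left(8 + 3\right)\right)^{2} = \left(-128 + 11\right)^{2} = \left(-117\right)^{2} = 13689$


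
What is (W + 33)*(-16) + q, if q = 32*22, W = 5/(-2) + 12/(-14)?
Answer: 1608/7 ≈ 229.71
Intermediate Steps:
W = -47/14 (W = 5*(-½) + 12*(-1/14) = -5/2 - 6/7 = -47/14 ≈ -3.3571)
q = 704
(W + 33)*(-16) + q = (-47/14 + 33)*(-16) + 704 = (415/14)*(-16) + 704 = -3320/7 + 704 = 1608/7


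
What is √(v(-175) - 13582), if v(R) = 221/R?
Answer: 3*I*√1848833/35 ≈ 116.55*I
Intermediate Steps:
√(v(-175) - 13582) = √(221/(-175) - 13582) = √(221*(-1/175) - 13582) = √(-221/175 - 13582) = √(-2377071/175) = 3*I*√1848833/35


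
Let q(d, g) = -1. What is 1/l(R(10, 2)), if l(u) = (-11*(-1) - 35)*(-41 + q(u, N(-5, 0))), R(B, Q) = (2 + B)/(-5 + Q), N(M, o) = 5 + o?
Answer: 1/1008 ≈ 0.00099206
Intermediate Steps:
R(B, Q) = (2 + B)/(-5 + Q)
l(u) = 1008 (l(u) = (-11*(-1) - 35)*(-41 - 1) = (11 - 35)*(-42) = -24*(-42) = 1008)
1/l(R(10, 2)) = 1/1008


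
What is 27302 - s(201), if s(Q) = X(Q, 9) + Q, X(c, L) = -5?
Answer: 27106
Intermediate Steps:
s(Q) = -5 + Q
27302 - s(201) = 27302 - (-5 + 201) = 27302 - 1*196 = 27302 - 196 = 27106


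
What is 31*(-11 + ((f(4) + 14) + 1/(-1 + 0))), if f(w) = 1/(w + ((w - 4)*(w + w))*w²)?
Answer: 279/4 ≈ 69.750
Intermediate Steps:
f(w) = 1/(w + 2*w³*(-4 + w)) (f(w) = 1/(w + ((-4 + w)*(2*w))*w²) = 1/(w + (2*w*(-4 + w))*w²) = 1/(w + 2*w³*(-4 + w)))
31*(-11 + ((f(4) + 14) + 1/(-1 + 0))) = 31*(-11 + ((1/(4 - 8*4³ + 2*4⁴) + 14) + 1/(-1 + 0))) = 31*(-11 + ((1/(4 - 8*64 + 2*256) + 14) + 1/(-1))) = 31*(-11 + ((1/(4 - 512 + 512) + 14) - 1)) = 31*(-11 + ((1/4 + 14) - 1)) = 31*(-11 + ((¼ + 14) - 1)) = 31*(-11 + (57/4 - 1)) = 31*(-11 + 53/4) = 31*(9/4) = 279/4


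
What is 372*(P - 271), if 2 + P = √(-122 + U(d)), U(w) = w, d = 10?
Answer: -101556 + 1488*I*√7 ≈ -1.0156e+5 + 3936.9*I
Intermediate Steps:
P = -2 + 4*I*√7 (P = -2 + √(-122 + 10) = -2 + √(-112) = -2 + 4*I*√7 ≈ -2.0 + 10.583*I)
372*(P - 271) = 372*((-2 + 4*I*√7) - 271) = 372*(-273 + 4*I*√7) = -101556 + 1488*I*√7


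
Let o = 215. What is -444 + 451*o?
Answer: 96521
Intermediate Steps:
-444 + 451*o = -444 + 451*215 = -444 + 96965 = 96521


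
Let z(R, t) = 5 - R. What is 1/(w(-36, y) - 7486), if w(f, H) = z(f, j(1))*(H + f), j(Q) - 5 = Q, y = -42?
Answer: -1/10684 ≈ -9.3598e-5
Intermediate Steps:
j(Q) = 5 + Q
w(f, H) = (5 - f)*(H + f)
1/(w(-36, y) - 7486) = 1/(-(-5 - 36)*(-42 - 36) - 7486) = 1/(-1*(-41)*(-78) - 7486) = 1/(-3198 - 7486) = 1/(-10684) = -1/10684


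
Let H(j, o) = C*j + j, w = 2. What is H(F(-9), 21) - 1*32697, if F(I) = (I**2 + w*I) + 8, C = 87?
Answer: -26449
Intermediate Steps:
F(I) = 8 + I**2 + 2*I (F(I) = (I**2 + 2*I) + 8 = 8 + I**2 + 2*I)
H(j, o) = 88*j (H(j, o) = 87*j + j = 88*j)
H(F(-9), 21) - 1*32697 = 88*(8 + (-9)**2 + 2*(-9)) - 1*32697 = 88*(8 + 81 - 18) - 32697 = 88*71 - 32697 = 6248 - 32697 = -26449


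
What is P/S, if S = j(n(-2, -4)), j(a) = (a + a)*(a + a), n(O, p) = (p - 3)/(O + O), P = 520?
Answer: 2080/49 ≈ 42.449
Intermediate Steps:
n(O, p) = (-3 + p)/(2*O) (n(O, p) = (-3 + p)/((2*O)) = (-3 + p)*(1/(2*O)) = (-3 + p)/(2*O))
j(a) = 4*a² (j(a) = (2*a)*(2*a) = 4*a²)
S = 49/4 (S = 4*((½)*(-3 - 4)/(-2))² = 4*((½)*(-½)*(-7))² = 4*(7/4)² = 4*(49/16) = 49/4 ≈ 12.250)
P/S = 520/(49/4) = 520*(4/49) = 2080/49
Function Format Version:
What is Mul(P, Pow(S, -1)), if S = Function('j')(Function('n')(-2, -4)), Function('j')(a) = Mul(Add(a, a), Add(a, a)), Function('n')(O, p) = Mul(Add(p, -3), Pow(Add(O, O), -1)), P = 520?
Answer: Rational(2080, 49) ≈ 42.449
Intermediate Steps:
Function('n')(O, p) = Mul(Rational(1, 2), Pow(O, -1), Add(-3, p)) (Function('n')(O, p) = Mul(Add(-3, p), Pow(Mul(2, O), -1)) = Mul(Add(-3, p), Mul(Rational(1, 2), Pow(O, -1))) = Mul(Rational(1, 2), Pow(O, -1), Add(-3, p)))
Function('j')(a) = Mul(4, Pow(a, 2)) (Function('j')(a) = Mul(Mul(2, a), Mul(2, a)) = Mul(4, Pow(a, 2)))
S = Rational(49, 4) (S = Mul(4, Pow(Mul(Rational(1, 2), Pow(-2, -1), Add(-3, -4)), 2)) = Mul(4, Pow(Mul(Rational(1, 2), Rational(-1, 2), -7), 2)) = Mul(4, Pow(Rational(7, 4), 2)) = Mul(4, Rational(49, 16)) = Rational(49, 4) ≈ 12.250)
Mul(P, Pow(S, -1)) = Mul(520, Pow(Rational(49, 4), -1)) = Mul(520, Rational(4, 49)) = Rational(2080, 49)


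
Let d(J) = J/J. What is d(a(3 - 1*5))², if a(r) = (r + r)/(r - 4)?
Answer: 1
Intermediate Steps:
a(r) = 2*r/(-4 + r) (a(r) = (2*r)/(-4 + r) = 2*r/(-4 + r))
d(J) = 1
d(a(3 - 1*5))² = 1² = 1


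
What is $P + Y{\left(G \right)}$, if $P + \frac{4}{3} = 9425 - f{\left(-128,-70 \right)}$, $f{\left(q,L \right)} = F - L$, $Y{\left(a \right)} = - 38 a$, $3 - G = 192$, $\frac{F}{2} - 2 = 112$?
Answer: $\frac{48923}{3} \approx 16308.0$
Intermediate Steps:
$F = 228$ ($F = 4 + 2 \cdot 112 = 4 + 224 = 228$)
$G = -189$ ($G = 3 - 192 = -189$)
$f{\left(q,L \right)} = 228 - L$
$P = \frac{27377}{3}$ ($P = - \frac{4}{3} + \left(9425 - \left(228 - -70\right)\right) = - \frac{4}{3} + \left(9425 - \left(228 + 70\right)\right) = - \frac{4}{3} + \left(9425 - 298\right) = - \frac{4}{3} + 9127 = \frac{27377}{3} \approx 9125.7$)
$P + Y{\left(G \right)} = \frac{27377}{3} - -7182 = \frac{27377}{3} + 7182 = \frac{48923}{3}$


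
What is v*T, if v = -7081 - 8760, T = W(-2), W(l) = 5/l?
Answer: 79205/2 ≈ 39603.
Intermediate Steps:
T = -5/2 (T = 5/(-2) = 5*(-½) = -5/2 ≈ -2.5000)
v = -15841
v*T = -15841*(-5/2) = 79205/2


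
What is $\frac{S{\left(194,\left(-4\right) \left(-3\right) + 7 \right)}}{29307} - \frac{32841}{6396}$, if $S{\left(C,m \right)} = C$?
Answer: $- \frac{7814881}{1523964} \approx -5.128$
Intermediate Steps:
$\frac{S{\left(194,\left(-4\right) \left(-3\right) + 7 \right)}}{29307} - \frac{32841}{6396} = \frac{194}{29307} - \frac{32841}{6396} = 194 \cdot \frac{1}{29307} - \frac{267}{52} = \frac{194}{29307} - \frac{267}{52} = - \frac{7814881}{1523964}$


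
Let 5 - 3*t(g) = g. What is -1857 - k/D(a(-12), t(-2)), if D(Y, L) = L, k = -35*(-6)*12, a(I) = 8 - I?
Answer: -2937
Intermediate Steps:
t(g) = 5/3 - g/3
k = 2520 (k = 210*12 = 2520)
-1857 - k/D(a(-12), t(-2)) = -1857 - 2520/(5/3 - ⅓*(-2)) = -1857 - 2520/(5/3 + ⅔) = -1857 - 2520/7/3 = -1857 - 2520*3/7 = -1857 - 1*1080 = -1857 - 1080 = -2937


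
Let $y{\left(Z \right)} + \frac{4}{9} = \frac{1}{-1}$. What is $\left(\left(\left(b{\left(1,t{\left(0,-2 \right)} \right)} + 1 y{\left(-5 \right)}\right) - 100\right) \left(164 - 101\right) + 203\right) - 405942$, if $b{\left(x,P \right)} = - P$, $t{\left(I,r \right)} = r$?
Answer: $-412004$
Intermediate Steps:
$y{\left(Z \right)} = - \frac{13}{9}$ ($y{\left(Z \right)} = - \frac{4}{9} + \frac{1}{-1} = - \frac{4}{9} - 1 = - \frac{13}{9}$)
$\left(\left(\left(b{\left(1,t{\left(0,-2 \right)} \right)} + 1 y{\left(-5 \right)}\right) - 100\right) \left(164 - 101\right) + 203\right) - 405942 = \left(\left(\left(\left(-1\right) \left(-2\right) + 1 \left(- \frac{13}{9}\right)\right) - 100\right) \left(164 - 101\right) + 203\right) - 405942 = \left(\left(\left(2 - \frac{13}{9}\right) - 100\right) \left(164 - 101\right) + 203\right) - 405942 = \left(\left(\frac{5}{9} - 100\right) 63 + 203\right) - 405942 = \left(\left(- \frac{895}{9}\right) 63 + 203\right) - 405942 = \left(-6265 + 203\right) - 405942 = -6062 - 405942 = -412004$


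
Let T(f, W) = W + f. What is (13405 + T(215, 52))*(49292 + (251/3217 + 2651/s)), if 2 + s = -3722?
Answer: 2018383311996074/2995027 ≈ 6.7391e+8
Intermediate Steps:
s = -3724 (s = -2 - 3722 = -3724)
(13405 + T(215, 52))*(49292 + (251/3217 + 2651/s)) = (13405 + (52 + 215))*(49292 + (251/3217 + 2651/(-3724))) = (13405 + 267)*(49292 + (251*(1/3217) + 2651*(-1/3724))) = 13672*(49292 + (251/3217 - 2651/3724)) = 13672*(49292 - 7593543/11980108) = 13672*(590515889993/11980108) = 2018383311996074/2995027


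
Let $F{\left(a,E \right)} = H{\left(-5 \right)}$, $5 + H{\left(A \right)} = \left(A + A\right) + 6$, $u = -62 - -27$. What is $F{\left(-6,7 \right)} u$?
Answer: $315$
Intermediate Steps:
$u = -35$ ($u = -62 + 27 = -35$)
$H{\left(A \right)} = 1 + 2 A$ ($H{\left(A \right)} = -5 + \left(\left(A + A\right) + 6\right) = -5 + \left(2 A + 6\right) = -5 + \left(6 + 2 A\right) = 1 + 2 A$)
$F{\left(a,E \right)} = -9$ ($F{\left(a,E \right)} = 1 + 2 \left(-5\right) = 1 - 10 = -9$)
$F{\left(-6,7 \right)} u = \left(-9\right) \left(-35\right) = 315$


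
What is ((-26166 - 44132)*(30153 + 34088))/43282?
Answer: -2258006909/21641 ≈ -1.0434e+5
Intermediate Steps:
((-26166 - 44132)*(30153 + 34088))/43282 = -70298*64241*(1/43282) = -4516013818*1/43282 = -2258006909/21641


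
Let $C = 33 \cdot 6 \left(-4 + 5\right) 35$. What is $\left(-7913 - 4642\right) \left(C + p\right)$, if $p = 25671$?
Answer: $-409305555$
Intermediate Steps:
$C = 6930$ ($C = 33 \cdot 6 \cdot 1 \cdot 35 = 33 \cdot 6 \cdot 35 = 198 \cdot 35 = 6930$)
$\left(-7913 - 4642\right) \left(C + p\right) = \left(-7913 - 4642\right) \left(6930 + 25671\right) = \left(-12555\right) 32601 = -409305555$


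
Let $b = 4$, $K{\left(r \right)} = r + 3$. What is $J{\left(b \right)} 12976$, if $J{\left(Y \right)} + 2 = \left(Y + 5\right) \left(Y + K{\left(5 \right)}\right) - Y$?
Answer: $1323552$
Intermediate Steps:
$K{\left(r \right)} = 3 + r$
$J{\left(Y \right)} = -2 - Y + \left(5 + Y\right) \left(8 + Y\right)$ ($J{\left(Y \right)} = -2 - \left(Y - \left(Y + 5\right) \left(Y + \left(3 + 5\right)\right)\right) = -2 - \left(Y - \left(5 + Y\right) \left(Y + 8\right)\right) = -2 - \left(Y - \left(5 + Y\right) \left(8 + Y\right)\right) = -2 - Y + \left(5 + Y\right) \left(8 + Y\right)$)
$J{\left(b \right)} 12976 = \left(38 + 4^{2} + 12 \cdot 4\right) 12976 = \left(38 + 16 + 48\right) 12976 = 102 \cdot 12976 = 1323552$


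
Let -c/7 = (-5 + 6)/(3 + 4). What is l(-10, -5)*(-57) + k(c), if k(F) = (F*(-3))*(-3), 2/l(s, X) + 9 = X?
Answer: -6/7 ≈ -0.85714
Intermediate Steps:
l(s, X) = 2/(-9 + X)
c = -1 (c = -7*(-5 + 6)/(3 + 4) = -7/7 = -7*⅐ = -1)
k(F) = 9*F (k(F) = -3*F*(-3) = 9*F)
l(-10, -5)*(-57) + k(c) = (2/(-9 - 5))*(-57) + 9*(-1) = (2/(-14))*(-57) - 9 = (2*(-1/14))*(-57) - 9 = -⅐*(-57) - 9 = 57/7 - 9 = -6/7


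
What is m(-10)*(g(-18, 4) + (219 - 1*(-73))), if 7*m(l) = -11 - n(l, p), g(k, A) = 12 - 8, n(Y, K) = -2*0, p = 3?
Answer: -3256/7 ≈ -465.14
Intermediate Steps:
n(Y, K) = 0
g(k, A) = 4
m(l) = -11/7 (m(l) = (-11 - 1*0)/7 = (-11 + 0)/7 = (⅐)*(-11) = -11/7)
m(-10)*(g(-18, 4) + (219 - 1*(-73))) = -11*(4 + (219 - 1*(-73)))/7 = -11*(4 + (219 + 73))/7 = -11*(4 + 292)/7 = -11/7*296 = -3256/7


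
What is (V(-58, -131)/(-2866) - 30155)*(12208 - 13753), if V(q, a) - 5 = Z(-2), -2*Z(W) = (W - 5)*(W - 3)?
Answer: 267050832075/5732 ≈ 4.6589e+7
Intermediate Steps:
Z(W) = -(-5 + W)*(-3 + W)/2 (Z(W) = -(W - 5)*(W - 3)/2 = -(-5 + W)*(-3 + W)/2)
V(q, a) = -25/2 (V(q, a) = 5 + (-15/2 + 4*(-2) - ½*(-2)²) = 5 + (-15/2 - 8 - ½*4) = 5 + (-15/2 - 8 - 2) = 5 - 35/2 = -25/2)
(V(-58, -131)/(-2866) - 30155)*(12208 - 13753) = (-25/2/(-2866) - 30155)*(12208 - 13753) = (-25/2*(-1/2866) - 30155)*(-1545) = (25/5732 - 30155)*(-1545) = -172848435/5732*(-1545) = 267050832075/5732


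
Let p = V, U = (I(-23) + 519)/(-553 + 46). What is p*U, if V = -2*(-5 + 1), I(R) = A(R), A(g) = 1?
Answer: -320/39 ≈ -8.2051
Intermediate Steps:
I(R) = 1
V = 8 (V = -2*(-4) = 8)
U = -40/39 (U = (1 + 519)/(-553 + 46) = 520/(-507) = 520*(-1/507) = -40/39 ≈ -1.0256)
p = 8
p*U = 8*(-40/39) = -320/39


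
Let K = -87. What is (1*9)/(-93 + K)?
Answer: -1/20 ≈ -0.050000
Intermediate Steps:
(1*9)/(-93 + K) = (1*9)/(-93 - 87) = 9/(-180) = 9*(-1/180) = -1/20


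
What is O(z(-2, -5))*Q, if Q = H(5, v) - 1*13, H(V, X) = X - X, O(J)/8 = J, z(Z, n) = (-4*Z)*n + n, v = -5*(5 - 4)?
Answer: 4680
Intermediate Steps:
v = -5 (v = -5*1 = -5)
z(Z, n) = n - 4*Z*n (z(Z, n) = -4*Z*n + n = n - 4*Z*n)
O(J) = 8*J
H(V, X) = 0
Q = -13 (Q = 0 - 1*13 = 0 - 13 = -13)
O(z(-2, -5))*Q = (8*(-5*(1 - 4*(-2))))*(-13) = (8*(-5*(1 + 8)))*(-13) = (8*(-5*9))*(-13) = (8*(-45))*(-13) = -360*(-13) = 4680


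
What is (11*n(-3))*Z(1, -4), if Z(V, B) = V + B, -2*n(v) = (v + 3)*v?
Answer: 0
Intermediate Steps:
n(v) = -v*(3 + v)/2 (n(v) = -(v + 3)*v/2 = -(3 + v)*v/2 = -v*(3 + v)/2)
Z(V, B) = B + V
(11*n(-3))*Z(1, -4) = (11*(-½*(-3)*(3 - 3)))*(-4 + 1) = (11*(-½*(-3)*0))*(-3) = (11*0)*(-3) = 0*(-3) = 0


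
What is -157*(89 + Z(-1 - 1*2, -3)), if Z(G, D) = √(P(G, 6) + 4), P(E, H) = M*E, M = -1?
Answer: -13973 - 157*√7 ≈ -14388.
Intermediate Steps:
P(E, H) = -E
Z(G, D) = √(4 - G) (Z(G, D) = √(-G + 4) = √(4 - G))
-157*(89 + Z(-1 - 1*2, -3)) = -157*(89 + √(4 - (-1 - 1*2))) = -157*(89 + √(4 - (-1 - 2))) = -157*(89 + √(4 - 1*(-3))) = -157*(89 + √(4 + 3)) = -157*(89 + √7) = -13973 - 157*√7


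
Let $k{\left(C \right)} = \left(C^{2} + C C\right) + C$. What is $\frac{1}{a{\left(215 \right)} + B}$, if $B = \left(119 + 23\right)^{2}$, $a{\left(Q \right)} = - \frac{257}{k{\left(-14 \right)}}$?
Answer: $\frac{378}{7621735} \approx 4.9595 \cdot 10^{-5}$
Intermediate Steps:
$k{\left(C \right)} = C + 2 C^{2}$ ($k{\left(C \right)} = \left(C^{2} + C^{2}\right) + C = 2 C^{2} + C = C + 2 C^{2}$)
$a{\left(Q \right)} = - \frac{257}{378}$ ($a{\left(Q \right)} = - \frac{257}{\left(-14\right) \left(1 + 2 \left(-14\right)\right)} = - \frac{257}{\left(-14\right) \left(1 - 28\right)} = - \frac{257}{\left(-14\right) \left(-27\right)} = - \frac{257}{378}$)
$B = 20164$ ($B = 142^{2} = 20164$)
$\frac{1}{a{\left(215 \right)} + B} = \frac{1}{- \frac{257}{378} + 20164} = \frac{1}{\frac{7621735}{378}} = \frac{378}{7621735}$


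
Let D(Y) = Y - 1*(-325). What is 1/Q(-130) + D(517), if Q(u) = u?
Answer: 109459/130 ≈ 841.99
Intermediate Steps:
D(Y) = 325 + Y (D(Y) = Y + 325 = 325 + Y)
1/Q(-130) + D(517) = 1/(-130) + (325 + 517) = -1/130 + 842 = 109459/130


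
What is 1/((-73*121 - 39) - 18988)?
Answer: -1/27860 ≈ -3.5894e-5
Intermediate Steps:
1/((-73*121 - 39) - 18988) = 1/((-8833 - 39) - 18988) = 1/(-8872 - 18988) = 1/(-27860) = -1/27860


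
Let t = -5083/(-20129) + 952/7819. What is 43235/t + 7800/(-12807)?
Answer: 276658133295133/2394981573 ≈ 1.1552e+5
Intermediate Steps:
t = 8415255/22484093 (t = -5083*(-1/20129) + 952*(1/7819) = 5083/20129 + 136/1117 = 8415255/22484093 ≈ 0.37428)
43235/t + 7800/(-12807) = 43235/(8415255/22484093) + 7800/(-12807) = 43235*(22484093/8415255) + 7800*(-1/12807) = 194419952171/1683051 - 2600/4269 = 276658133295133/2394981573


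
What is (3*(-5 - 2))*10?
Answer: -210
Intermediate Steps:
(3*(-5 - 2))*10 = (3*(-7))*10 = -21*10 = -210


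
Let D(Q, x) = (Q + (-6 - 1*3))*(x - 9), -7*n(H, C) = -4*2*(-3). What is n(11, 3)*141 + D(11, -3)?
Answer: -3552/7 ≈ -507.43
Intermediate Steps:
n(H, C) = -24/7 (n(H, C) = -(-4*2)*(-3)/7 = -(-8)*(-3)/7 = -⅐*24 = -24/7)
D(Q, x) = (-9 + Q)*(-9 + x) (D(Q, x) = (Q + (-6 - 3))*(-9 + x) = (Q - 9)*(-9 + x) = (-9 + Q)*(-9 + x))
n(11, 3)*141 + D(11, -3) = -24/7*141 + (81 - 9*11 - 9*(-3) + 11*(-3)) = -3384/7 + (81 - 99 + 27 - 33) = -3384/7 - 24 = -3552/7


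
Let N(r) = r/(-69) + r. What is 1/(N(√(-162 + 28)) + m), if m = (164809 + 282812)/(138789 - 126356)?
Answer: 26496259482573/1049715593107025 - 725286962388*I*√134/1049715593107025 ≈ 0.025241 - 0.0079982*I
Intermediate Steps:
m = 447621/12433 ≈ 36.003
N(r) = 68*r/69 (N(r) = r*(-1/69) + r = -r/69 + r = 68*r/69)
1/(N(√(-162 + 28)) + m) = 1/(68*√(-162 + 28)/69 + 447621/12433) = 1/(68*√(-134)/69 + 447621/12433) = 1/(68*(I*√134)/69 + 447621/12433) = 1/(68*I*√134/69 + 447621/12433) = 1/(447621/12433 + 68*I*√134/69)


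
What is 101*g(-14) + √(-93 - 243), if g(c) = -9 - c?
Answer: 505 + 4*I*√21 ≈ 505.0 + 18.33*I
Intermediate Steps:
101*g(-14) + √(-93 - 243) = 101*(-9 - 1*(-14)) + √(-93 - 243) = 101*(-9 + 14) + √(-336) = 101*5 + 4*I*√21 = 505 + 4*I*√21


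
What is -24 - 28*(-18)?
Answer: 480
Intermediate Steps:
-24 - 28*(-18) = -24 + 504 = 480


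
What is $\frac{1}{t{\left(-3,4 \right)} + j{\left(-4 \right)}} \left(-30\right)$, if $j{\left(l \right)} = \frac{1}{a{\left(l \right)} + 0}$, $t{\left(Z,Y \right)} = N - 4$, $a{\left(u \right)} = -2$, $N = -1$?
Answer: $\frac{60}{11} \approx 5.4545$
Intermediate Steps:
$t{\left(Z,Y \right)} = -5$ ($t{\left(Z,Y \right)} = -1 - 4 = -5$)
$j{\left(l \right)} = - \frac{1}{2}$ ($j{\left(l \right)} = \frac{1}{-2 + 0} = \frac{1}{-2} = - \frac{1}{2}$)
$\frac{1}{t{\left(-3,4 \right)} + j{\left(-4 \right)}} \left(-30\right) = \frac{1}{-5 - \frac{1}{2}} \left(-30\right) = \frac{1}{- \frac{11}{2}} \left(-30\right) = \left(- \frac{2}{11}\right) \left(-30\right) = \frac{60}{11}$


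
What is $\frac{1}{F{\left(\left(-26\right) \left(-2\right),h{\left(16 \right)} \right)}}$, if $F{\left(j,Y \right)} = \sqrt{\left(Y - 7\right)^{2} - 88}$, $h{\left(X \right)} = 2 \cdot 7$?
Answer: $- \frac{i \sqrt{39}}{39} \approx - 0.16013 i$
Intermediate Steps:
$h{\left(X \right)} = 14$
$F{\left(j,Y \right)} = \sqrt{-88 + \left(-7 + Y\right)^{2}}$ ($F{\left(j,Y \right)} = \sqrt{\left(-7 + Y\right)^{2} - 88} = \sqrt{-88 + \left(-7 + Y\right)^{2}}$)
$\frac{1}{F{\left(\left(-26\right) \left(-2\right),h{\left(16 \right)} \right)}} = \frac{1}{\sqrt{-88 + \left(-7 + 14\right)^{2}}} = \frac{1}{\sqrt{-88 + 7^{2}}} = \frac{1}{\sqrt{-88 + 49}} = \frac{1}{\sqrt{-39}} = \frac{1}{i \sqrt{39}} = - \frac{i \sqrt{39}}{39}$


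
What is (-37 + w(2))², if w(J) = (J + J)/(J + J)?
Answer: 1296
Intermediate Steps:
w(J) = 1 (w(J) = (2*J)/((2*J)) = (2*J)*(1/(2*J)) = 1)
(-37 + w(2))² = (-37 + 1)² = (-36)² = 1296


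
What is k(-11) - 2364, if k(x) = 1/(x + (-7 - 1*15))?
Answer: -78013/33 ≈ -2364.0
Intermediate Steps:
k(x) = 1/(-22 + x) (k(x) = 1/(x + (-7 - 15)) = 1/(x - 22) = 1/(-22 + x))
k(-11) - 2364 = 1/(-22 - 11) - 2364 = 1/(-33) - 2364 = -1/33 - 2364 = -78013/33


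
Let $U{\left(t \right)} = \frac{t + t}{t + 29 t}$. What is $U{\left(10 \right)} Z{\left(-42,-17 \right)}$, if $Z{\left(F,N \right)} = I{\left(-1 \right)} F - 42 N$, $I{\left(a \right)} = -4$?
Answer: $\frac{294}{5} \approx 58.8$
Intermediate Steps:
$Z{\left(F,N \right)} = - 42 N - 4 F$ ($Z{\left(F,N \right)} = - 4 F - 42 N = - 42 N - 4 F$)
$U{\left(t \right)} = \frac{1}{15}$ ($U{\left(t \right)} = \frac{2 t}{30 t} = 2 t \frac{1}{30 t} = \frac{1}{15}$)
$U{\left(10 \right)} Z{\left(-42,-17 \right)} = \frac{\left(-42\right) \left(-17\right) - -168}{15} = \frac{714 + 168}{15} = \frac{1}{15} \cdot 882 = \frac{294}{5}$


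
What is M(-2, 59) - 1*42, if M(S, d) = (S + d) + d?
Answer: 74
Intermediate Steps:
M(S, d) = S + 2*d
M(-2, 59) - 1*42 = (-2 + 2*59) - 1*42 = (-2 + 118) - 42 = 116 - 42 = 74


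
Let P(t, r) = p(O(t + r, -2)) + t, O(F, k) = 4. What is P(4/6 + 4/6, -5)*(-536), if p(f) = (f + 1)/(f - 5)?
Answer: 5896/3 ≈ 1965.3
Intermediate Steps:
p(f) = (1 + f)/(-5 + f)
P(t, r) = -5 + t (P(t, r) = (1 + 4)/(-5 + 4) + t = 5/(-1) + t = -1*5 + t = -5 + t)
P(4/6 + 4/6, -5)*(-536) = (-5 + (4/6 + 4/6))*(-536) = (-5 + (4*(⅙) + 4*(⅙)))*(-536) = (-5 + (⅔ + ⅔))*(-536) = (-5 + 4/3)*(-536) = -11/3*(-536) = 5896/3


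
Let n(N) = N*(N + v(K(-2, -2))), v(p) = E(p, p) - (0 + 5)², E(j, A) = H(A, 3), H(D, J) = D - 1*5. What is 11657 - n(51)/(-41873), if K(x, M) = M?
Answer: 488114530/41873 ≈ 11657.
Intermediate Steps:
H(D, J) = -5 + D (H(D, J) = D - 5 = -5 + D)
E(j, A) = -5 + A
v(p) = -30 + p (v(p) = (-5 + p) - (0 + 5)² = (-5 + p) - 1*5² = (-5 + p) - 1*25 = (-5 + p) - 25 = -30 + p)
n(N) = N*(-32 + N) (n(N) = N*(N + (-30 - 2)) = N*(N - 32) = N*(-32 + N))
11657 - n(51)/(-41873) = 11657 - 51*(-32 + 51)/(-41873) = 11657 - 51*19*(-1)/41873 = 11657 - 969*(-1)/41873 = 11657 - 1*(-969/41873) = 11657 + 969/41873 = 488114530/41873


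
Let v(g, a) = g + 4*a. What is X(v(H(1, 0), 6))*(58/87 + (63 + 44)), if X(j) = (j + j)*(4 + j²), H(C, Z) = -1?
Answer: 7919314/3 ≈ 2.6398e+6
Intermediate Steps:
X(j) = 2*j*(4 + j²) (X(j) = (2*j)*(4 + j²) = 2*j*(4 + j²))
X(v(H(1, 0), 6))*(58/87 + (63 + 44)) = (2*(-1 + 4*6)*(4 + (-1 + 4*6)²))*(58/87 + (63 + 44)) = (2*(-1 + 24)*(4 + (-1 + 24)²))*(58*(1/87) + 107) = (2*23*(4 + 23²))*(⅔ + 107) = (2*23*(4 + 529))*(323/3) = (2*23*533)*(323/3) = 24518*(323/3) = 7919314/3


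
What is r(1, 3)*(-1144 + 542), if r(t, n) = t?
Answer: -602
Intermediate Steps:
r(1, 3)*(-1144 + 542) = 1*(-1144 + 542) = 1*(-602) = -602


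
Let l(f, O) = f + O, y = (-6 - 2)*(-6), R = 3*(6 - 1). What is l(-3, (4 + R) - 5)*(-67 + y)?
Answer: -209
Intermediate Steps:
R = 15 (R = 3*5 = 15)
y = 48 (y = -8*(-6) = 48)
l(f, O) = O + f
l(-3, (4 + R) - 5)*(-67 + y) = (((4 + 15) - 5) - 3)*(-67 + 48) = ((19 - 5) - 3)*(-19) = (14 - 3)*(-19) = 11*(-19) = -209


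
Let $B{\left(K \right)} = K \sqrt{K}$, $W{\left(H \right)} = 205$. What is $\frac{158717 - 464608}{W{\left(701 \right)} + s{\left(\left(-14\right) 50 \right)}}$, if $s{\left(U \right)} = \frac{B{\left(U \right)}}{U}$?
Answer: $- \frac{12541531}{8545} + \frac{611782 i \sqrt{7}}{8545} \approx -1467.7 + 189.42 i$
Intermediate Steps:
$B{\left(K \right)} = K^{\frac{3}{2}}$
$s{\left(U \right)} = \sqrt{U}$ ($s{\left(U \right)} = \frac{U^{\frac{3}{2}}}{U} = \sqrt{U}$)
$\frac{158717 - 464608}{W{\left(701 \right)} + s{\left(\left(-14\right) 50 \right)}} = \frac{158717 - 464608}{205 + \sqrt{\left(-14\right) 50}} = - \frac{305891}{205 + \sqrt{-700}} = - \frac{305891}{205 + 10 i \sqrt{7}}$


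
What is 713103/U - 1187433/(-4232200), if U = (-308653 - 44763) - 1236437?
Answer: -376716866417/2242858622200 ≈ -0.16796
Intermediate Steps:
U = -1589853 (U = -353416 - 1236437 = -1589853)
713103/U - 1187433/(-4232200) = 713103/(-1589853) - 1187433/(-4232200) = 713103*(-1/1589853) - 1187433*(-1/4232200) = -237701/529951 + 1187433/4232200 = -376716866417/2242858622200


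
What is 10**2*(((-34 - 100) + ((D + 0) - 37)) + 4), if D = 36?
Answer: -13100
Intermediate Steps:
10**2*(((-34 - 100) + ((D + 0) - 37)) + 4) = 10**2*(((-34 - 100) + ((36 + 0) - 37)) + 4) = 100*((-134 + (36 - 37)) + 4) = 100*((-134 - 1) + 4) = 100*(-135 + 4) = 100*(-131) = -13100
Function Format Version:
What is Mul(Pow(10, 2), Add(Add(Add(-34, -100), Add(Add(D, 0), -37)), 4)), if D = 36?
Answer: -13100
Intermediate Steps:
Mul(Pow(10, 2), Add(Add(Add(-34, -100), Add(Add(D, 0), -37)), 4)) = Mul(Pow(10, 2), Add(Add(Add(-34, -100), Add(Add(36, 0), -37)), 4)) = Mul(100, Add(Add(-134, Add(36, -37)), 4)) = Mul(100, Add(Add(-134, -1), 4)) = Mul(100, Add(-135, 4)) = Mul(100, -131) = -13100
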